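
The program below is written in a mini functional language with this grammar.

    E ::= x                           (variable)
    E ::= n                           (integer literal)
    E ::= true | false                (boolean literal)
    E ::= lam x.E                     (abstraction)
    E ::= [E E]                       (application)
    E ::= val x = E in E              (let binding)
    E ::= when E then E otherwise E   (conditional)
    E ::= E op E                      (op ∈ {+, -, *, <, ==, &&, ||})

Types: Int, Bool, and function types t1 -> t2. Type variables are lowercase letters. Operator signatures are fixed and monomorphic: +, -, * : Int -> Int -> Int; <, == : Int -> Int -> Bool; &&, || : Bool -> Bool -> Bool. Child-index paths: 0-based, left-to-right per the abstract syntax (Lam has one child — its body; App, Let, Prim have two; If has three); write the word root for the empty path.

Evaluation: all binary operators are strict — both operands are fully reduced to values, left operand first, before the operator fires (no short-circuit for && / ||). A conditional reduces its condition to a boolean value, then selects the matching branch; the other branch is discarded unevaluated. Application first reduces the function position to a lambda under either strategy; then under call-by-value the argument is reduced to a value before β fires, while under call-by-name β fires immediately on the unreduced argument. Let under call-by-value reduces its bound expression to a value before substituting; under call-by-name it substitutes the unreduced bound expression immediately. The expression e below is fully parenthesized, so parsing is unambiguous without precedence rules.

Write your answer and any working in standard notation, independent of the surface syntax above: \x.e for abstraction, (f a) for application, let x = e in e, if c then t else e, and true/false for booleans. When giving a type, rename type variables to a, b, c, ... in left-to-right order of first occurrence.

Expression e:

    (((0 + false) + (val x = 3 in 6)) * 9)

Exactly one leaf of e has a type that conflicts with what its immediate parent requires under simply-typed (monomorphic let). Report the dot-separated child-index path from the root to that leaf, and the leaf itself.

Answer: 0.0.1 : false

Working:
  unify Int ~ Int
  unify Bool ~ Int
  FAIL: mismatch Bool ~ Int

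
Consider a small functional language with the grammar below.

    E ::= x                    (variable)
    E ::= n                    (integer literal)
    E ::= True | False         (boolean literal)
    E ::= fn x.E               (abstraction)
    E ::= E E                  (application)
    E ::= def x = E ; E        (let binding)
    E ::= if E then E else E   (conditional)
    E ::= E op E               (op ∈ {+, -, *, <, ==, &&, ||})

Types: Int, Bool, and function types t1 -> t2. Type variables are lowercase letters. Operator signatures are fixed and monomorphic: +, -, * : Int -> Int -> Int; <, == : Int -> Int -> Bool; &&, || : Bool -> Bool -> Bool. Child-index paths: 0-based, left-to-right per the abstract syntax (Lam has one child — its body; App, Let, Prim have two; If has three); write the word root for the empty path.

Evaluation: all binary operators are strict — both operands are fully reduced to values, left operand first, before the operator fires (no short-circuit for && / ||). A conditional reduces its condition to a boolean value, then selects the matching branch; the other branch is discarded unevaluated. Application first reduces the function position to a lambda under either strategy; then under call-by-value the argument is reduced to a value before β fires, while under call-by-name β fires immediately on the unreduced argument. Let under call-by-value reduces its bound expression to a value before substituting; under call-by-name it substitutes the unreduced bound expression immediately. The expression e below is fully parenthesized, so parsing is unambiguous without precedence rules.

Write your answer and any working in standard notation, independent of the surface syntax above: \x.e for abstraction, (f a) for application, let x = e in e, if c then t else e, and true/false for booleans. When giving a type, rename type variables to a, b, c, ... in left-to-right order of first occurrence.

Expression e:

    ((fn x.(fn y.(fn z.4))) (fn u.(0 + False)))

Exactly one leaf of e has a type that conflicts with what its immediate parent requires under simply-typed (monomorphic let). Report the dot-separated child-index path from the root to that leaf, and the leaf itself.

Answer: 1.0.1 : false

Working:
\z._ : c -> Int
\y._ : b -> c -> Int
\x._ : a -> b -> c -> Int
  unify Int ~ Int
  unify Bool ~ Int
  FAIL: mismatch Bool ~ Int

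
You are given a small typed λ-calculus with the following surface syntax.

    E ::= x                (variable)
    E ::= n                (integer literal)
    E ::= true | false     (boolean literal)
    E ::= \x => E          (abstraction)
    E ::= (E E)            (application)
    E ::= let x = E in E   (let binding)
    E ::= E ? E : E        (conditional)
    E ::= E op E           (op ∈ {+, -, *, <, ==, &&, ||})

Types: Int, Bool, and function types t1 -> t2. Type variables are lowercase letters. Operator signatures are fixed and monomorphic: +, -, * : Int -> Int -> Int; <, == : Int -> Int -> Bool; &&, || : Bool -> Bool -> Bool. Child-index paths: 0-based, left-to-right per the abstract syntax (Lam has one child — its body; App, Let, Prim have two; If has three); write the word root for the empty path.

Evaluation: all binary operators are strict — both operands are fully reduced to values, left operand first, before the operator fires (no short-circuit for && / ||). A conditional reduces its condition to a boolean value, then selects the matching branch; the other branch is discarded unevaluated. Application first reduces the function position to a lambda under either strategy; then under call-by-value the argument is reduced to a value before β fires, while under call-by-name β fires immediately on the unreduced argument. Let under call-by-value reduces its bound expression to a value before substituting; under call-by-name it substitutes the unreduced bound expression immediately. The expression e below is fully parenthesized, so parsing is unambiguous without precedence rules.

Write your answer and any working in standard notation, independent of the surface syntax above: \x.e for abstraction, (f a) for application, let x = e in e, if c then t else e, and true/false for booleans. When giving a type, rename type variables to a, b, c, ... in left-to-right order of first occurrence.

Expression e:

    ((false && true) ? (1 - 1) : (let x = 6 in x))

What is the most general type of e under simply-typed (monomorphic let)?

Answer: Int

Trace:
  unify Bool ~ Bool
  unify Bool ~ Bool
  unify Bool ~ Bool
  unify Int ~ Int
  unify Int ~ Int
let x : Int
x : Int
  unify Int ~ Int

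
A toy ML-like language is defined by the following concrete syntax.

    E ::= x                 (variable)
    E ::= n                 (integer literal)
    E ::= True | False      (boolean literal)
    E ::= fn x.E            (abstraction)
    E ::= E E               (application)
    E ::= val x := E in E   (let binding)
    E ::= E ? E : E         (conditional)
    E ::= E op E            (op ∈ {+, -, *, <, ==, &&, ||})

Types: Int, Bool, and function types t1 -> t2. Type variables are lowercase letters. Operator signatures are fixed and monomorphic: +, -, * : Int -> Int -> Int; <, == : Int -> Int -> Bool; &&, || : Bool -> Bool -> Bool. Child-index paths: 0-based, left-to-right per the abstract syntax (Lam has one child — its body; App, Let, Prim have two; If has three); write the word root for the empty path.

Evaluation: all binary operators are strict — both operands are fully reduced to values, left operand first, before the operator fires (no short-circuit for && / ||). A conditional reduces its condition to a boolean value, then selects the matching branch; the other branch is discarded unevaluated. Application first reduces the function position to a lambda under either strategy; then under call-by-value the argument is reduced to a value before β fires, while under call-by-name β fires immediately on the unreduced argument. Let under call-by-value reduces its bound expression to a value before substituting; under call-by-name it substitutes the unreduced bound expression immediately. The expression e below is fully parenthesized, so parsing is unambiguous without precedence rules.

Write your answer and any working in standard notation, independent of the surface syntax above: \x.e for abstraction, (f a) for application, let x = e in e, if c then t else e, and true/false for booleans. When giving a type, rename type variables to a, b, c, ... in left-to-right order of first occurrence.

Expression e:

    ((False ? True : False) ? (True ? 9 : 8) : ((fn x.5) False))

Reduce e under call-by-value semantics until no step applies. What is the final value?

Working:
step 0: (if (if false then true else false) then (if true then 9 else 8) else ((\x.5) false))
step 1: [if@0] (if false then (if true then 9 else 8) else ((\x.5) false))
step 2: [if@root] ((\x.5) false)
step 3: [beta@root] 5

Answer: 5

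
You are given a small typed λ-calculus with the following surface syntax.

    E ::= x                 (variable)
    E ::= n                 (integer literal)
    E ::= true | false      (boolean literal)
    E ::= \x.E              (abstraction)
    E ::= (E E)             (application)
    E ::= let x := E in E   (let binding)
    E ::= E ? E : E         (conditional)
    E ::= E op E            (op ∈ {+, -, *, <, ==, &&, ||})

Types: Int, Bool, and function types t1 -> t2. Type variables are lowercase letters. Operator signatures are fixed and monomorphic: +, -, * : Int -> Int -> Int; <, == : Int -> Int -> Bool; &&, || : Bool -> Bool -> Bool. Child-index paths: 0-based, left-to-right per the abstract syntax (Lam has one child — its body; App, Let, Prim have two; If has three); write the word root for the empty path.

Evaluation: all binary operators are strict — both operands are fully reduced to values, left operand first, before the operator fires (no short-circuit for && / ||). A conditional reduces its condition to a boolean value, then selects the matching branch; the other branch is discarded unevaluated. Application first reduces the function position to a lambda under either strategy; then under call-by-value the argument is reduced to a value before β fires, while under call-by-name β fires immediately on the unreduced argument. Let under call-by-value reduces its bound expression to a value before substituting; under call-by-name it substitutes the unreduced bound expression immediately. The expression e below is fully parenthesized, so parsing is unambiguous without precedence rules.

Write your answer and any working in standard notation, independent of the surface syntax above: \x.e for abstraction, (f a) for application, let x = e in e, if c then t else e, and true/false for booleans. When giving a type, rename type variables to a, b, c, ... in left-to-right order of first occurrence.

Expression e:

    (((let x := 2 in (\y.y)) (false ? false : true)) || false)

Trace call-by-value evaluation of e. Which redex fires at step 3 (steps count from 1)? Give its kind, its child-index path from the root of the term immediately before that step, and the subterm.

Answer: beta at 0 : ((\y.y) true)

Trace:
step 0: (((let x = 2 in (\y.y)) (if false then false else true)) || false)
step 1: [let@0.0] (((\y.y) (if false then false else true)) || false)
step 2: [if@0.1] (((\y.y) true) || false)
step 3: [beta@0] (true || false)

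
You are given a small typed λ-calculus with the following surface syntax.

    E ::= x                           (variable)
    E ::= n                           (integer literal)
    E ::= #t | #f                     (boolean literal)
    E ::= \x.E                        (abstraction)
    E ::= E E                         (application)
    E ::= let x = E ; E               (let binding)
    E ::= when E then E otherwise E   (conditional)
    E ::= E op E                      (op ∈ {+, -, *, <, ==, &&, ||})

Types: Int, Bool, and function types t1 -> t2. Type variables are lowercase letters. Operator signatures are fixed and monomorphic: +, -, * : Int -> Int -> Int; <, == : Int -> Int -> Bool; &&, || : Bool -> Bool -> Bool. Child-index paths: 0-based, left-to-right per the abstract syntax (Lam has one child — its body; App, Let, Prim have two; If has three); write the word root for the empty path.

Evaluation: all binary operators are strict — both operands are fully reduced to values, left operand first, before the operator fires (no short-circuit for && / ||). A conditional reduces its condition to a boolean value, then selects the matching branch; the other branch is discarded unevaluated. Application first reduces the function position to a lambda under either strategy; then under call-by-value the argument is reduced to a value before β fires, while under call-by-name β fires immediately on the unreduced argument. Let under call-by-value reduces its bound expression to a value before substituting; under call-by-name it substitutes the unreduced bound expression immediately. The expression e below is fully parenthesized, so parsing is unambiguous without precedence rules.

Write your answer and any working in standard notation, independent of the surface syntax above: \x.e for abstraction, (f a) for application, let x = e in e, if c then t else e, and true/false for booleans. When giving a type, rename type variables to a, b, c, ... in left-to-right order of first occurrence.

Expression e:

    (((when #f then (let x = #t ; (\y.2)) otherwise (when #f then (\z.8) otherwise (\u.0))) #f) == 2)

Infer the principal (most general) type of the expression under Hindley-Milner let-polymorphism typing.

Trace:
  unify Bool ~ Bool
let x : Bool
\y._ : a -> Int
  unify Bool ~ Bool
\z._ : b -> Int
\u._ : c -> Int
  unify b -> Int ~ c -> Int
  unify b ~ c
  unify Int ~ Int
  unify a -> Int ~ c -> Int
  unify a ~ c
  unify Int ~ Int
  unify c -> Int ~ Bool -> d
  unify c ~ Bool
  unify Int ~ d
_ _ : Int
  unify Int ~ Int
  unify Int ~ Int

Answer: Bool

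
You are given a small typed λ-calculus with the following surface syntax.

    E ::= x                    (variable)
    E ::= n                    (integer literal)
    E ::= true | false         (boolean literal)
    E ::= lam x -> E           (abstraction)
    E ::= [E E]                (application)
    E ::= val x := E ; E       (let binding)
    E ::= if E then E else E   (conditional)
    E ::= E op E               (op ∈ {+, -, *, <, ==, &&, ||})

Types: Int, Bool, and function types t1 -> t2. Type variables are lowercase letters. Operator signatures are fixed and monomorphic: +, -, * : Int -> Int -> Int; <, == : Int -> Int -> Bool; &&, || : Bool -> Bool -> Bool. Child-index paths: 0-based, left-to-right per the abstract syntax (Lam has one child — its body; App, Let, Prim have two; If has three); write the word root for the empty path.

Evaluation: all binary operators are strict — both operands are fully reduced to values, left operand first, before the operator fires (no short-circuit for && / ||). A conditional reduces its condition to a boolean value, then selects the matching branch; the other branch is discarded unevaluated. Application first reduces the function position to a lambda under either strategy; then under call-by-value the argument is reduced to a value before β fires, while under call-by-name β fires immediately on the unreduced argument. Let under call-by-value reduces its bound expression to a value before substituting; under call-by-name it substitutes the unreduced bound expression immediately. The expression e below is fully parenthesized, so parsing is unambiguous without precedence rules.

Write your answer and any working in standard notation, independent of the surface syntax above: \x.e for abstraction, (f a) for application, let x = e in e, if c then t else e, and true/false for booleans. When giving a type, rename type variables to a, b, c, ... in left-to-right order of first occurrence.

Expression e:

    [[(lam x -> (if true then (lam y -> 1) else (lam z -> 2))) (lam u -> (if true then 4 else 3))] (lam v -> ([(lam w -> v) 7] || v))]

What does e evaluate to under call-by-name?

Answer: 1

Trace:
step 0: (((\x.(if true then (\y.1) else (\z.2))) (\u.(if true then 4 else 3))) (\v.(((\w.v) 7) || v)))
step 1: [beta@0] ((if true then (\y.1) else (\z.2)) (\v.(((\w.v) 7) || v)))
step 2: [if@0] ((\y.1) (\v.(((\w.v) 7) || v)))
step 3: [beta@root] 1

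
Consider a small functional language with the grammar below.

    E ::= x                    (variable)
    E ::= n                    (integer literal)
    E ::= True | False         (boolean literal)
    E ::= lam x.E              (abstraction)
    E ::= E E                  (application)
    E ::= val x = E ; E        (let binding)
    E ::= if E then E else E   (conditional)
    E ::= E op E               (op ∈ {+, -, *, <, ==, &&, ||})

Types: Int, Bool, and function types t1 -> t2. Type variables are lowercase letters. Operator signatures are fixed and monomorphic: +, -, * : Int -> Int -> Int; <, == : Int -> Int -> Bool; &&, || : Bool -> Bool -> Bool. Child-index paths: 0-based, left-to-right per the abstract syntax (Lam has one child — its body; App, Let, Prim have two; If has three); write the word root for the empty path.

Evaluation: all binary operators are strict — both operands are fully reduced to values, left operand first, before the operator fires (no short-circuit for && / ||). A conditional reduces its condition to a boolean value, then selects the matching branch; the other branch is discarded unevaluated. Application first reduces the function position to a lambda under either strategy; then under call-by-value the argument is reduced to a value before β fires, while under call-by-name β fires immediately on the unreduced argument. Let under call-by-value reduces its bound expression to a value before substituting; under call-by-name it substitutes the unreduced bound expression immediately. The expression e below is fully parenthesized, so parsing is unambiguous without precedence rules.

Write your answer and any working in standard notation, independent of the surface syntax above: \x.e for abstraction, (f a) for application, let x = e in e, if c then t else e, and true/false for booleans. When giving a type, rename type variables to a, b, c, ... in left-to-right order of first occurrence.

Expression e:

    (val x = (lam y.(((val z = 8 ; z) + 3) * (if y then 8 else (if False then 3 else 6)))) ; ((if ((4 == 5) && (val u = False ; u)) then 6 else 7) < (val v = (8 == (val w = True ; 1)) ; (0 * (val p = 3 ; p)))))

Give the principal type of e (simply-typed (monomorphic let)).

Trace:
let z : Int
z : Int
  unify Int ~ Int
  unify Int ~ Int
  unify Int ~ Int
y : a
  unify a ~ Bool
  unify Bool ~ Bool
  unify Int ~ Int
  unify Int ~ Int
  unify Int ~ Int
\y._ : Bool -> Int
let x : Bool -> Int
  unify Int ~ Int
  unify Int ~ Int
  unify Bool ~ Bool
let u : Bool
u : Bool
  unify Bool ~ Bool
  unify Bool ~ Bool
  unify Int ~ Int
  unify Int ~ Int
  unify Int ~ Int
let w : Bool
  unify Int ~ Int
let v : Bool
  unify Int ~ Int
let p : Int
p : Int
  unify Int ~ Int
  unify Int ~ Int

Answer: Bool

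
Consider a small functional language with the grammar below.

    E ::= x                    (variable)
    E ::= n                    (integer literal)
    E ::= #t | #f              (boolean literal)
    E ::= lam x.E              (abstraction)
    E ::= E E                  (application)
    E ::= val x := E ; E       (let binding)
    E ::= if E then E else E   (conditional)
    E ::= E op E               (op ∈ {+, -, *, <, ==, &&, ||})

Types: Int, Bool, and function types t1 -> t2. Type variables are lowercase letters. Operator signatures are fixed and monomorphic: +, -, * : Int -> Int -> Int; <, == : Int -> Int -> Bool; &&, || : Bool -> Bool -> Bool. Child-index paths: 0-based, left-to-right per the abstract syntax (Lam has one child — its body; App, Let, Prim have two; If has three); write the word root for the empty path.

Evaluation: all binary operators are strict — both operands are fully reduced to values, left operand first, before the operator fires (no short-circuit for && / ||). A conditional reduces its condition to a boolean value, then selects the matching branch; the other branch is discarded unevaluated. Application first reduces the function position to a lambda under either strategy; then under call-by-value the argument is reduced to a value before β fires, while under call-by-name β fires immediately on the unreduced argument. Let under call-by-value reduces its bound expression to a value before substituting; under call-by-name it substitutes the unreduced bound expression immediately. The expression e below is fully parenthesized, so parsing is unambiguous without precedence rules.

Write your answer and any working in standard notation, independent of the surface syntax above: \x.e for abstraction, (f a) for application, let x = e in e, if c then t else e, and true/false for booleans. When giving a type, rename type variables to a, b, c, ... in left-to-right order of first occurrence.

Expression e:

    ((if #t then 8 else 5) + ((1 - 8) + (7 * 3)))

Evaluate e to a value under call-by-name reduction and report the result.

Derivation:
step 0: ((if true then 8 else 5) + ((1 - 8) + (7 * 3)))
step 1: [if@0] (8 + ((1 - 8) + (7 * 3)))
step 2: [delta@1.0] (8 + (-7 + (7 * 3)))
step 3: [delta@1.1] (8 + (-7 + 21))
step 4: [delta@1] (8 + 14)
step 5: [delta@root] 22

Answer: 22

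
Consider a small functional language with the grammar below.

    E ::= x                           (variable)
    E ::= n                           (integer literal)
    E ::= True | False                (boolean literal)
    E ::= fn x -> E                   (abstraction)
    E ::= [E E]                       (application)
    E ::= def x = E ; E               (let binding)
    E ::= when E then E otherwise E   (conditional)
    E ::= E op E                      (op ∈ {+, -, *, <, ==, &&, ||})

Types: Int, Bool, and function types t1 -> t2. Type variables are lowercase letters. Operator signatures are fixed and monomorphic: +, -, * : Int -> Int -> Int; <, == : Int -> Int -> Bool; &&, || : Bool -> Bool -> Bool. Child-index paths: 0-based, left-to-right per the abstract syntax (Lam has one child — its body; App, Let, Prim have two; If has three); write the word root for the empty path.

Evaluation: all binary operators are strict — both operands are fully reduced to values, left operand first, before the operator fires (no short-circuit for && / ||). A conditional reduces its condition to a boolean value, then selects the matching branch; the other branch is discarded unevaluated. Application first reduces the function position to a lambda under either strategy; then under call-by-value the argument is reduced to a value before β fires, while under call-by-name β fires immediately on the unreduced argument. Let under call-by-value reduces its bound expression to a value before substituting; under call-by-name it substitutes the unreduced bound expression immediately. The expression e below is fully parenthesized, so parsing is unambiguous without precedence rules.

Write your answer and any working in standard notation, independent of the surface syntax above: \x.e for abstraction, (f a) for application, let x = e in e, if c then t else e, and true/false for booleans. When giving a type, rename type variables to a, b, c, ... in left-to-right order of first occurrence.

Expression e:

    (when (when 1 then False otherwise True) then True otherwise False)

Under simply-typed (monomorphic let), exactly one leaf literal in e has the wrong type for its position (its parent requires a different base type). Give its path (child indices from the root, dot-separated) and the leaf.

Answer: 0.0 : 1

Working:
  unify Int ~ Bool
  FAIL: mismatch Int ~ Bool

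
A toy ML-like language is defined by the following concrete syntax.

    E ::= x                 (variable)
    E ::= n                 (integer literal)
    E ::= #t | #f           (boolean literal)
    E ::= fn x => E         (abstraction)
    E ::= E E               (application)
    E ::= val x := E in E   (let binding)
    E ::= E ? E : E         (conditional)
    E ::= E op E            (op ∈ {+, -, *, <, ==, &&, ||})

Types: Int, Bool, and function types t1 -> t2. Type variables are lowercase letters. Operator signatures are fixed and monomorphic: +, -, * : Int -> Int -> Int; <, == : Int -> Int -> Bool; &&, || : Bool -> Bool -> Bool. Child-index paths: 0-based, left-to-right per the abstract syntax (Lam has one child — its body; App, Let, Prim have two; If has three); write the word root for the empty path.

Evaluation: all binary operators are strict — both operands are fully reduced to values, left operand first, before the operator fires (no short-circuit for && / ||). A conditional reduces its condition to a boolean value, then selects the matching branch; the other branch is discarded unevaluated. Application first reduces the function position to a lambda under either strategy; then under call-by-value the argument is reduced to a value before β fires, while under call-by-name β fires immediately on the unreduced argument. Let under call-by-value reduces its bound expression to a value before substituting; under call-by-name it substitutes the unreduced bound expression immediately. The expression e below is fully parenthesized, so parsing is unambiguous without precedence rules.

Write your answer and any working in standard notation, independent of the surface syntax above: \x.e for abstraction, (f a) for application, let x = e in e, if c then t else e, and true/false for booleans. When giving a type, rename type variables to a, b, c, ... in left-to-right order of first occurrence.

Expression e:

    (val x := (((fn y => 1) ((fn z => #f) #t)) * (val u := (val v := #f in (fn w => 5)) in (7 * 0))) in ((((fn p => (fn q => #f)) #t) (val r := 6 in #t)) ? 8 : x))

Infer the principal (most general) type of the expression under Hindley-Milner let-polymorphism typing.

Answer: Int

Working:
\y._ : a -> Int
\z._ : b -> Bool
  unify b -> Bool ~ Bool -> c
  unify b ~ Bool
  unify Bool ~ c
_ _ : Bool
  unify a -> Int ~ Bool -> d
  unify a ~ Bool
  unify Int ~ d
_ _ : Int
  unify Int ~ Int
let v : Bool
\w._ : e -> Int
let u : forall. e -> Int
  unify Int ~ Int
  unify Int ~ Int
  unify Int ~ Int
let x : Int
\q._ : g -> Bool
\p._ : f -> g -> Bool
  unify f -> g -> Bool ~ Bool -> h
  unify f ~ Bool
  unify g -> Bool ~ h
_ _ : g -> Bool
let r : Int
  unify g -> Bool ~ Bool -> i
  unify g ~ Bool
  unify Bool ~ i
_ _ : Bool
  unify Bool ~ Bool
x : Int
  unify Int ~ Int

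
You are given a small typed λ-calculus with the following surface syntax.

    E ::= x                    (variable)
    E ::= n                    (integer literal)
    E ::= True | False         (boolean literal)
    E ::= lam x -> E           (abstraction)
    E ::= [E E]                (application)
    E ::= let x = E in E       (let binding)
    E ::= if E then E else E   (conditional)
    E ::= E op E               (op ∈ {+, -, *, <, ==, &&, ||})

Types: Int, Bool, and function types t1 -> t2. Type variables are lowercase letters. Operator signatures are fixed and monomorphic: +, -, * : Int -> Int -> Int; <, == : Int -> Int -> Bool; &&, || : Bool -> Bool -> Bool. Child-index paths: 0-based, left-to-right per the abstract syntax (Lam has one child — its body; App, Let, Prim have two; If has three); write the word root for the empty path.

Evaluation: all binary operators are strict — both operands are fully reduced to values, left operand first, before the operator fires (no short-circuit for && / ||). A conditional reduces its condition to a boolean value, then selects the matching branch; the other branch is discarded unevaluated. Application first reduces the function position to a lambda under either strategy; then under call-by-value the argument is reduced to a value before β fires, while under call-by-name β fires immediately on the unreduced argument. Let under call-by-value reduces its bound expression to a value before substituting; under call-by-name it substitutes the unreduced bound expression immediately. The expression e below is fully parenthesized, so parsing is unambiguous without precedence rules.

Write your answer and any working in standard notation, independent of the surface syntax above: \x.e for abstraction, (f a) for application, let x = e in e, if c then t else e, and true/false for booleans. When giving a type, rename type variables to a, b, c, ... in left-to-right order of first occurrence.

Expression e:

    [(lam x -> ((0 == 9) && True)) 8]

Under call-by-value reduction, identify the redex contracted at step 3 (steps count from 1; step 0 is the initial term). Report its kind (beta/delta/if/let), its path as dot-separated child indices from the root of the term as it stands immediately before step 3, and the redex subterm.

Derivation:
step 0: ((\x.((0 == 9) && true)) 8)
step 1: [beta@root] ((0 == 9) && true)
step 2: [delta@0] (false && true)
step 3: [delta@root] false

Answer: delta at root : (false && true)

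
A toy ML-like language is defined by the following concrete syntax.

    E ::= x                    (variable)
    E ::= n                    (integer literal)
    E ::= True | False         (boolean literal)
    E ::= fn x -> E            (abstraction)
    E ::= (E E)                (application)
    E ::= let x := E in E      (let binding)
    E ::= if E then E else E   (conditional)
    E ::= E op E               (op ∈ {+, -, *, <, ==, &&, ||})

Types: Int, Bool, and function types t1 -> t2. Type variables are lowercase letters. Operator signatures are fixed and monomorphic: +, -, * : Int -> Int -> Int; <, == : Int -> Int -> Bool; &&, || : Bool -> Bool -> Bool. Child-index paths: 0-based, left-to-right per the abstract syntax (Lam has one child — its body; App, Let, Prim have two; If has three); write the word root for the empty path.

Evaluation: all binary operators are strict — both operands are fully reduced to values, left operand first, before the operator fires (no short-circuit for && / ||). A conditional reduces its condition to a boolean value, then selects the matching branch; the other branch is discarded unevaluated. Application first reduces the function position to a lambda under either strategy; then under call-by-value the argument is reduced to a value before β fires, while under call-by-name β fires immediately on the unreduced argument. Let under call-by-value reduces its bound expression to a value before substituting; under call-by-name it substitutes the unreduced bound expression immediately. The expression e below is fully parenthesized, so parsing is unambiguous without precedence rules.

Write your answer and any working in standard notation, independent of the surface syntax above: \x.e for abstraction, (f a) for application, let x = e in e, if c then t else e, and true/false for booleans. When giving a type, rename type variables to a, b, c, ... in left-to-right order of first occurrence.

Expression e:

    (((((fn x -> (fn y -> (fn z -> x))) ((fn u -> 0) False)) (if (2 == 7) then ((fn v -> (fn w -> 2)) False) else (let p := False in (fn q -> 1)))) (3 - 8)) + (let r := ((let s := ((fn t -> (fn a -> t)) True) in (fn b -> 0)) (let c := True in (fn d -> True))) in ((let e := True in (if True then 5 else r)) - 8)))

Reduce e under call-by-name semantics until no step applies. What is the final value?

Working:
step 0: (((((\x.(\y.(\z.x))) ((\u.0) false)) (if (2 == 7) then ((\v.(\w.2)) false) else (let p = false in (\q.1)))) (3 - 8)) + (let r = ((let s = ((\t.(\a.t)) true) in (\b.0)) (let c = true in (\d.true))) in ((let e = true in (if true then 5 else r)) - 8)))
step 1: [beta@0.0.0] ((((\y.(\z.((\u.0) false))) (if (2 == 7) then ((\v.(\w.2)) false) else (let p = false in (\q.1)))) (3 - 8)) + (let r = ((let s = ((\t.(\a.t)) true) in (\b.0)) (let c = true in (\d.true))) in ((let e = true in (if true then 5 else r)) - 8)))
step 2: [beta@0.0] (((\z.((\u.0) false)) (3 - 8)) + (let r = ((let s = ((\t.(\a.t)) true) in (\b.0)) (let c = true in (\d.true))) in ((let e = true in (if true then 5 else r)) - 8)))
step 3: [beta@0] (((\u.0) false) + (let r = ((let s = ((\t.(\a.t)) true) in (\b.0)) (let c = true in (\d.true))) in ((let e = true in (if true then 5 else r)) - 8)))
step 4: [beta@0] (0 + (let r = ((let s = ((\t.(\a.t)) true) in (\b.0)) (let c = true in (\d.true))) in ((let e = true in (if true then 5 else r)) - 8)))
step 5: [let@1] (0 + ((let e = true in (if true then 5 else ((let s = ((\t.(\a.t)) true) in (\b.0)) (let c = true in (\d.true))))) - 8))
step 6: [let@1.0] (0 + ((if true then 5 else ((let s = ((\t.(\a.t)) true) in (\b.0)) (let c = true in (\d.true)))) - 8))
step 7: [if@1.0] (0 + (5 - 8))
step 8: [delta@1] (0 + -3)
step 9: [delta@root] -3

Answer: -3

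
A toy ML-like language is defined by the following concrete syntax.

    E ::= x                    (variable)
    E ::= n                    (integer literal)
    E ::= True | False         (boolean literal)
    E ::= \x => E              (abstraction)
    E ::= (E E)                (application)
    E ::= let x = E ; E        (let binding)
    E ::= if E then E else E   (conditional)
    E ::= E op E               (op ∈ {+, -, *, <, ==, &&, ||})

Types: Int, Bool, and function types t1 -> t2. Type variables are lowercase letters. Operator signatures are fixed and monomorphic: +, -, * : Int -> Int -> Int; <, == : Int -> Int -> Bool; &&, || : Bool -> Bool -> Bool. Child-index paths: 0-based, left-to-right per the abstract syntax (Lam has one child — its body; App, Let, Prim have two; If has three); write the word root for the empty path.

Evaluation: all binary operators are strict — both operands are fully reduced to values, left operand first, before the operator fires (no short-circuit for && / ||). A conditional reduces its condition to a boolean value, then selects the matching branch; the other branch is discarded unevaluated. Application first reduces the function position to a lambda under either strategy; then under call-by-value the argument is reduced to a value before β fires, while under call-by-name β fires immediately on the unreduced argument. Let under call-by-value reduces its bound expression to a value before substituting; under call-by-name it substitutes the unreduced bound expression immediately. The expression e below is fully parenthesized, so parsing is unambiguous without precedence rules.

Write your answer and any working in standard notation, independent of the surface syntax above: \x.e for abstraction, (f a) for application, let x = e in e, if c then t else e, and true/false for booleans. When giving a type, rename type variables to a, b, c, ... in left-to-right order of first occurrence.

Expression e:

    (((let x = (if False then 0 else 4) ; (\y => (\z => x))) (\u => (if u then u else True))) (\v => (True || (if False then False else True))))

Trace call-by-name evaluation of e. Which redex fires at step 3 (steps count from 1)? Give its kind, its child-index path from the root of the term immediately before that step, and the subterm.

Derivation:
step 0: (((let x = (if false then 0 else 4) in (\y.(\z.x))) (\u.(if u then u else true))) (\v.(true || (if false then false else true))))
step 1: [let@0.0] (((\y.(\z.(if false then 0 else 4))) (\u.(if u then u else true))) (\v.(true || (if false then false else true))))
step 2: [beta@0] ((\z.(if false then 0 else 4)) (\v.(true || (if false then false else true))))
step 3: [beta@root] (if false then 0 else 4)

Answer: beta at root : ((\z.(if false then 0 else 4)) (\v.(true || (if false then false else true))))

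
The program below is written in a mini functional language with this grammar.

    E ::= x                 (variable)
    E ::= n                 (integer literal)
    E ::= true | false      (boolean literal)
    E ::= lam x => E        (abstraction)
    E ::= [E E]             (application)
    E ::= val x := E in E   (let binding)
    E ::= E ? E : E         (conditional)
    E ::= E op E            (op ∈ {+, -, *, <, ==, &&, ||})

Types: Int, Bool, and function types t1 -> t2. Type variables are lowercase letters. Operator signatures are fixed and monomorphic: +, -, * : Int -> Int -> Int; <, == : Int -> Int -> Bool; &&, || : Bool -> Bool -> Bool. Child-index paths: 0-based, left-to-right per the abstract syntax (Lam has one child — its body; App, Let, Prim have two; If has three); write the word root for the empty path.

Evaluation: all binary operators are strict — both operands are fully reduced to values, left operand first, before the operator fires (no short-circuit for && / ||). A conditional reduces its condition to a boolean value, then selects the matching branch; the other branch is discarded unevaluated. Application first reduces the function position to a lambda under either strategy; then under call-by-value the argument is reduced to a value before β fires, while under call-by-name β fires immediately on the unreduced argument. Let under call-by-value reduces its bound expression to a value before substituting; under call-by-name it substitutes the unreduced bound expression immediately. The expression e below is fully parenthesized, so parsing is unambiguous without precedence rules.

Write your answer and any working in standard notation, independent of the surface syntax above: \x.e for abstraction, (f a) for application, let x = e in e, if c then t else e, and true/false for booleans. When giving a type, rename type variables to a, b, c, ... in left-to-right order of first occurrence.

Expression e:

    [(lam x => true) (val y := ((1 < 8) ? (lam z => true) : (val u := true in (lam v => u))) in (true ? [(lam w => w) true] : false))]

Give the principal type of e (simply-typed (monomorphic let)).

Answer: Bool

Working:
\x._ : a -> Bool
  unify Int ~ Int
  unify Int ~ Int
  unify Bool ~ Bool
\z._ : b -> Bool
let u : Bool
u : Bool
\v._ : c -> Bool
  unify b -> Bool ~ c -> Bool
  unify b ~ c
  unify Bool ~ Bool
let y : c -> Bool
  unify Bool ~ Bool
w : d
\w._ : d -> d
  unify d -> d ~ Bool -> e
  unify d ~ Bool
  unify Bool ~ e
_ _ : Bool
  unify Bool ~ Bool
  unify a -> Bool ~ Bool -> f
  unify a ~ Bool
  unify Bool ~ f
_ _ : Bool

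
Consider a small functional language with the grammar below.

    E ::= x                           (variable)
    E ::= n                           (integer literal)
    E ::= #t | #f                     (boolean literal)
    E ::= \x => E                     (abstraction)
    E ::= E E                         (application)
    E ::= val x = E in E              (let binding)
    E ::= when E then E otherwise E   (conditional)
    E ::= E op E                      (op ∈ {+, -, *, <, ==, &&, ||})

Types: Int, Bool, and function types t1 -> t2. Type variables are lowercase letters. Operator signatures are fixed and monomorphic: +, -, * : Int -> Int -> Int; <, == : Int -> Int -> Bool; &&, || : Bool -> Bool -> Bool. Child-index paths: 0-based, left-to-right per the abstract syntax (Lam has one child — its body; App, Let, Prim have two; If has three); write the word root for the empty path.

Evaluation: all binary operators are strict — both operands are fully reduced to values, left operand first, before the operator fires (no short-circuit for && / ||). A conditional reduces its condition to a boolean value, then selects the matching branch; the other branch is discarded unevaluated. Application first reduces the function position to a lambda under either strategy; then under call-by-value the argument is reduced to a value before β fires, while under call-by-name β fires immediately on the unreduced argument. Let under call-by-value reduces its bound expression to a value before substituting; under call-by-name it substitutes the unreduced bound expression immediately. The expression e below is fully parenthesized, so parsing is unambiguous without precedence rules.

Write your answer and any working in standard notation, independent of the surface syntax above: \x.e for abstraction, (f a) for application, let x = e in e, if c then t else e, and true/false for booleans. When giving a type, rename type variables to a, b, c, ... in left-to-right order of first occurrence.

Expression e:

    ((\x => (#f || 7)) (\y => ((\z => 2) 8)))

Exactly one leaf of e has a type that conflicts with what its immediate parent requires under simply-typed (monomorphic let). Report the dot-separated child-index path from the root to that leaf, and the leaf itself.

Derivation:
  unify Bool ~ Bool
  unify Int ~ Bool
  FAIL: mismatch Int ~ Bool

Answer: 0.0.1 : 7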